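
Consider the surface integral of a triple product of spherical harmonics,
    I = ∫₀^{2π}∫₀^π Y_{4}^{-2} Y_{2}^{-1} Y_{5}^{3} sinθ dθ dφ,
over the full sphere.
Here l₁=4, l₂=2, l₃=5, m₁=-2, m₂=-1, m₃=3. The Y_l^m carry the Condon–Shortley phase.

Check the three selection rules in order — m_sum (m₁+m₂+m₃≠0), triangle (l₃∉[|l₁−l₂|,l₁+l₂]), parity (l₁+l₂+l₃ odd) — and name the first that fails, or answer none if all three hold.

parity

Σmᵢ = 0  ✓
l₃∈[|l₁−l₂|,l₁+l₂]=[2,6], have l₃=5  ✓
Σlᵢ = 11 ⇒ odd  ✗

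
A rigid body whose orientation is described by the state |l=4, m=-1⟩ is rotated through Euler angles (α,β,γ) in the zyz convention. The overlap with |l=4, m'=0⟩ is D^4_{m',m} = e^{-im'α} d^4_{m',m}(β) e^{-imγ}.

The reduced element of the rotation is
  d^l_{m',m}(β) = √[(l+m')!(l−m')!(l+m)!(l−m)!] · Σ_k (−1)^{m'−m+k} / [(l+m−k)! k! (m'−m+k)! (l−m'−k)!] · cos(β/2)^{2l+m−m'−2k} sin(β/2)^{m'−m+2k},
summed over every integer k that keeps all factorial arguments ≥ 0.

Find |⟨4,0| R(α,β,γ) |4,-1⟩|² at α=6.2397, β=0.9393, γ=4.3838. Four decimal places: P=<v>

P=0.0223

First d^4_{0,-1}(β=0.9393), then the phase factors e^{-i(0)α} and e^{-i(-1)γ}:
With c≡cos(β/2)=0.891727 and s≡sin(β/2)=0.452574, N=[24·24·6·120]^{1/2}=643.987578
k: max(0,(-1)−(0))=0 … min(4+(-1),4−(0))=3
  k=0: (−1)^1·643.9876/(144)·0.8917^7·0.4526^1 = -0.907460
  k=1: (−1)^2·643.9876/(24)·0.8917^5·0.4526^3 = +1.402473
  k=2: (−1)^3·643.9876/(24)·0.8917^3·0.4526^5 = -0.361252
  k=3: (−1)^4·643.9876/(144)·0.8917^1·0.4526^7 = +0.015509
d^4_{0,-1}(0.9393) = -0.907460 +1.402473 -0.361252 +0.015509 = +0.149270
|D^4_{0,-1}|² = |d^4_{0,-1}(β)|² = (+0.149270)² = 0.022282 (the z-rotation phases have unit modulus)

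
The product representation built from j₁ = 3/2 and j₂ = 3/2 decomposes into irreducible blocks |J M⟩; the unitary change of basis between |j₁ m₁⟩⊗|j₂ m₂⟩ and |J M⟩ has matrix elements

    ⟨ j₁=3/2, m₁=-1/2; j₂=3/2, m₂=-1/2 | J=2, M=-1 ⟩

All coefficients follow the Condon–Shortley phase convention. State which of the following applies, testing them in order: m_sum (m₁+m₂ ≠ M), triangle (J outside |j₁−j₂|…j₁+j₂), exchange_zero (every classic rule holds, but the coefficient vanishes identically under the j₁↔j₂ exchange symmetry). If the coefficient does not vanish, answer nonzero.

exchange_zero

m-sum: m₁+m₂ = -1/2+(-1/2) = -1, M = -1  ✓
triangle: |j₁−j₂| = 0 ≤ J = 2 ≤ j₁+j₂ = 3  ✓
exchange: j₁=j₂ and m₁=m₂, and (−1)^(j₁+j₂−J) = (−1)^1 = −1 forces ⟨j₁m₁;j₂m₂|JM⟩ = −⟨j₂m₂;j₁m₁|JM⟩ = −⟨j₁m₁;j₂m₂|JM⟩ ⇒ the coefficient vanishes identically
Racah sum check: Σ_k collapses to 0 ⇒ CG = 0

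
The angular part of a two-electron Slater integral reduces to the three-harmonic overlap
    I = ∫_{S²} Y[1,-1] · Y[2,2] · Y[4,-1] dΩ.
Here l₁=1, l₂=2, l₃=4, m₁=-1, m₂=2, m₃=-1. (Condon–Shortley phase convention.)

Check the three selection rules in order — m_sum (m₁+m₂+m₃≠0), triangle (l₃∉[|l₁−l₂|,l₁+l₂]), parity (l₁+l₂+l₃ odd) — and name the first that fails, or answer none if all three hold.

triangle

azimuthal sum: -1 + 2 − 1 = 0  ✓
l₃ must lie in [1,3]; have l₃=4  ✗
L = 1 + 2 + 4 = 7 (odd)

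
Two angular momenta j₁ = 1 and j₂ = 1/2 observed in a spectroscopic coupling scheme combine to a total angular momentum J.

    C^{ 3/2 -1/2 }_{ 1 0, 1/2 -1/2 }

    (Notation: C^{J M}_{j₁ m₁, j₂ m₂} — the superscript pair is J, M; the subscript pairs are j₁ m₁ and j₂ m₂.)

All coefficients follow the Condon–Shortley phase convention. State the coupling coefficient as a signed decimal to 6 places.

+0.816497

√[4·0!2!1!/4! · 1!1!0!1!1!2!] = √(2/3)
  +(−1)^0/∏(0,0,1,0,1,1)! = 1  (running 1)
⟨..|..⟩ = √(2/3)·(1) = +0.816497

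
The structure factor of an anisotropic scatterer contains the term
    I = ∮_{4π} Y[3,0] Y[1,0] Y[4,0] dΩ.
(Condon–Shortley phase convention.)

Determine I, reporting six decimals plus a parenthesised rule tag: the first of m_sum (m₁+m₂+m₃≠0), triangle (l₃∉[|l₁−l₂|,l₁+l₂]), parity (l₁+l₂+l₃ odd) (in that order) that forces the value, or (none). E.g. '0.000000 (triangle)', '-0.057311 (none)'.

0.246233 (none)

Checks pass: Σm=0; 8 even; l₃=4∈[2,4].
(2·3+1)(2·1+1)(2·4+1) = 189
Δ: 0! 6! 2! / 9! → 1/252
sum: t=0:+1/36 = 1/36
3j²(3 1 4; 0 0 0) = Δ·Π!·Σ² = 4/63  (sign +1)
(m-triple is (0,0,0) — same symbol as above.)
combine: 4πI² = 189·4/63·4/63 = 16/21
take √, sign +1: I = 0.24623252
No selection rule forces the value: the integral is nonzero (none).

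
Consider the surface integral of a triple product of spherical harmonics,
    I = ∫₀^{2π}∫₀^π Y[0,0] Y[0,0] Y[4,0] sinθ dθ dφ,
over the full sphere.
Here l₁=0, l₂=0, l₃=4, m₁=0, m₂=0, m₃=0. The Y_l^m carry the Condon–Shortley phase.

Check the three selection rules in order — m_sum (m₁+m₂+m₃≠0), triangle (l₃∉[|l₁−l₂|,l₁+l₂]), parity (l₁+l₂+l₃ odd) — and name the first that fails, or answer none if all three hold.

m₁+m₂+m₃ = 0 + 0 + 0 = 0  ✓
triangle: need |l₁−l₂| ≤ l₃ ≤ l₁+l₂ = [0,0]; l₃=4 is outside  ✗
parity: l₁+l₂+l₃ = 4 is even

triangle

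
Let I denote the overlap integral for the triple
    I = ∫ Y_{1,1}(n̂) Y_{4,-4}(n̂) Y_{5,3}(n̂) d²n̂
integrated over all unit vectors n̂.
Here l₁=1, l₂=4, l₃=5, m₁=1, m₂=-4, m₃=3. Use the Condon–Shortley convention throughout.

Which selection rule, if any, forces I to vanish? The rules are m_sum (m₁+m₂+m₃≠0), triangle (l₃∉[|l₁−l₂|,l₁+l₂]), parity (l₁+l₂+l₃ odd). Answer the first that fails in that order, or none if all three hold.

none

m₁+m₂+m₃ = 1 − 4 + 3 = 0  ✓
triangle: |1−4|=3 ≤ l₃=5 ≤ 1+4=5  ✓
parity: l₁+l₂+l₃ = 10 is even  ✓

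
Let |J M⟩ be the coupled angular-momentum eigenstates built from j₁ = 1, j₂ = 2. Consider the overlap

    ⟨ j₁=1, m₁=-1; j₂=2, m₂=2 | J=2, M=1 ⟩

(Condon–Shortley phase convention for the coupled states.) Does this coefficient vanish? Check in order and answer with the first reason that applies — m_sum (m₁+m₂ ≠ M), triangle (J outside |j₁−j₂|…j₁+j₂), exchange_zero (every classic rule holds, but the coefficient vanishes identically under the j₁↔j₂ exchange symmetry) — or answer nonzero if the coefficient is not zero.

nonzero

m-sum: m₁+m₂ = -1+2 = 1, M = 1  ✓
triangle: |j₁−j₂| = 1 ≤ J = 2 ≤ j₁+j₂ = 3  ✓
exchange: j₁≠j₂ or m₁≠m₂ — the exchange symmetry imposes no constraint here
value check: CG = −√(1/3) = -0.577350 ≠ 0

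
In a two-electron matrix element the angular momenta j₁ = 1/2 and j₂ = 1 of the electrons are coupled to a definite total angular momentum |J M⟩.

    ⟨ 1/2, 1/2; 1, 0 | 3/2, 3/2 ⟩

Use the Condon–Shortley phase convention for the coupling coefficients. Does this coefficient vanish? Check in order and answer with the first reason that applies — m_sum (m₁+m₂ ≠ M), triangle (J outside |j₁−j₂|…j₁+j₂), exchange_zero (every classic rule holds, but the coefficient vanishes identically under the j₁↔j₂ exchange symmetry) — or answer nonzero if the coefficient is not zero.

m-sum: m₁+m₂ = 1/2+0 = 1/2, M = 3/2  ✗ ⇒ coefficient is 0

m_sum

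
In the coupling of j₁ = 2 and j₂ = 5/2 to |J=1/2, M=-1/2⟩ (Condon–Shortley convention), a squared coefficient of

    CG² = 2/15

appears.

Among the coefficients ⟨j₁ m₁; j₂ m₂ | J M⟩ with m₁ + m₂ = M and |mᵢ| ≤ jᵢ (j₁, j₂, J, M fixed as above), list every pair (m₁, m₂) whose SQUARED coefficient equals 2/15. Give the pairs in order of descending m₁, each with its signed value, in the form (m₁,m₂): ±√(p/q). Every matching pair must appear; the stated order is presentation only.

(-1,1/2): −√(2/15)

Admissible pairs with m₁+m₂ = M = -1/2: (-2,3/2), (-1,1/2), (0,-1/2), (1,-3/2), (2,-5/2)
  (m₁,m₂)=(2,-5/2): CG² = 1/3, CG = +√(1/3)
  (m₁,m₂)=(1,-3/2): CG² = 4/15, CG = −√(4/15)
  (m₁,m₂)=(0,-1/2): CG² = 1/5, CG = +√(1/5)
  (m₁,m₂)=(-1,1/2): CG² = 2/15, CG = −√(2/15)   ← matches the target
  (m₁,m₂)=(-2,3/2): CG² = 1/15, CG = +√(1/15)
Pairs with CG² = 2/15: (-1,1/2): −√(2/15)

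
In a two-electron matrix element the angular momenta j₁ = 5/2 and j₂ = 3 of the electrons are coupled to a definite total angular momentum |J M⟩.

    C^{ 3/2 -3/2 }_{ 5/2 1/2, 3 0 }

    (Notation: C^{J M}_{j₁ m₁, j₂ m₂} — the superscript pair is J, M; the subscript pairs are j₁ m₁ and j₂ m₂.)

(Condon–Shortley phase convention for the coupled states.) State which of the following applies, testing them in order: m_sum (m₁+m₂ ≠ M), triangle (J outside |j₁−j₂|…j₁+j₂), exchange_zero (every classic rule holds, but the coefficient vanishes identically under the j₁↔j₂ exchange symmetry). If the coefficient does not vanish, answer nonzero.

m_sum

m-sum: m₁+m₂ = 1/2+0 = 1/2, M = -3/2  ✗ ⇒ coefficient is 0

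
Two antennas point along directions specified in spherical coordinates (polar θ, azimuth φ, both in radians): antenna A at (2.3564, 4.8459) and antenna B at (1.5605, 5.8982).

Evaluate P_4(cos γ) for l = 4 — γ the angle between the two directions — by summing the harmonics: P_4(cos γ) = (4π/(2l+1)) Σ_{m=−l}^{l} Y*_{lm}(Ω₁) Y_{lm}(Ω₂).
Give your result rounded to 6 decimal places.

-0.005724

Summing Y*_{l m}(θ₁,φ₁)·Y_{l m}(θ₂,φ₂) over m ∈ [−4, 4]; prefactor 4π/(2·4+1) = 1.396263:
  [-4]  conj(Y_{4,-4})(Ω₁) = +0.095150+0.056268i ; Y_{4,-4}(Ω₂) = +0.013649+0.442228i ; Δ = -0.023585+0.042846i
  [-3]  conj(Y_{4,-3})(Ω₁) = +0.121959-0.288033i ; Y_{4,-3}(Ω₂) = +0.005205+0.011787i ; Δ = +0.004030-0.000062i
  [-2]  conj(Y_{4,-2})(Ω₁) = -0.403401-0.110352i ; Y_{4,-2}(Ω₂) = -0.239961-0.232669i ; Δ = +0.071125+0.120339i
  [-1]  conj(Y_{4,-1})(Ω₁) = -0.015789+0.117557i ; Y_{4,-1}(Ω₂) = -0.013539-0.005486i ; Δ = +0.000859-0.001505i
  [+0]  conj(Y_{4,0})(Ω₁) = -0.343694-0.000000i ; Y_{4,0}(Ω₂) = +0.317020+0.000000i ; Δ = -0.108958-0.000000i
  [+1]  conj(Y_{4,1})(Ω₁) = +0.015789+0.117557i ; Y_{4,1}(Ω₂) = +0.013539-0.005486i ; Δ = +0.000859+0.001505i
  [+2]  conj(Y_{4,2})(Ω₁) = -0.403401+0.110352i ; Y_{4,2}(Ω₂) = -0.239961+0.232669i ; Δ = +0.071125-0.120339i
  [+3]  conj(Y_{4,3})(Ω₁) = -0.121959-0.288033i ; Y_{4,3}(Ω₂) = -0.005205+0.011787i ; Δ = +0.004030+0.000062i
  [+4]  conj(Y_{4,4})(Ω₁) = +0.095150-0.056268i ; Y_{4,4}(Ω₂) = +0.013649-0.442228i ; Δ = -0.023585-0.042846i
Accumulated sum -0.004100-0.000000i; after 4π/(2l+1) scaling, -0.005724-0.000000i ⇒ P_4 = -0.005724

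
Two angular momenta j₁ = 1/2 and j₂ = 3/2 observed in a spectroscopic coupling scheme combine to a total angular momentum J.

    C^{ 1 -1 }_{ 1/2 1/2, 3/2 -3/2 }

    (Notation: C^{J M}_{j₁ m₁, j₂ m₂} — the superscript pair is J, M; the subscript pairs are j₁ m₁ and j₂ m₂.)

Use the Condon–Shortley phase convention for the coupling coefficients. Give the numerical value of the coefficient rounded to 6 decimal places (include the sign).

+0.866025

triangle: 1!*0!*2!/4! = 2/24
(j±m)!: 1!*0!*0!*3!*0!*2! = 12
prefactor² = (2J+1)*Δ*N² = 3
  k=0: +1/(0!*1!*0!*0!*0!*2!) = 1/2
Σ = 1/2  ⇒  CG² = 3*(1/2)² = 3/4
CG = +√(3/4) = +0.866025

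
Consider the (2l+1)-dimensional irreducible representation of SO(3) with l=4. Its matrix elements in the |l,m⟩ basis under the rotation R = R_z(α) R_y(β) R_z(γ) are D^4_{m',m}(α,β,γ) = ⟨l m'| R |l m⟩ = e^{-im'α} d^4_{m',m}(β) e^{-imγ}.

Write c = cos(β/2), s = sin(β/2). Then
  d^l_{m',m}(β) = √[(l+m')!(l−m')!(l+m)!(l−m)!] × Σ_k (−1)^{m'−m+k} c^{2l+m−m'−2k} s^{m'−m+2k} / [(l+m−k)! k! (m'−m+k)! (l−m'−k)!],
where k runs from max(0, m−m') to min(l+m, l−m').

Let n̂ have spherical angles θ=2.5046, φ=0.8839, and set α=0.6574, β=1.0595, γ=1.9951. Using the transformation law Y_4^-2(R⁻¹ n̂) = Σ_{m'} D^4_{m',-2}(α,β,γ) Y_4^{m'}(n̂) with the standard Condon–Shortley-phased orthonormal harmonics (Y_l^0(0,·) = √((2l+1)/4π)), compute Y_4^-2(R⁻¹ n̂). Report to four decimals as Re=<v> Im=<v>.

Re=0.2522 Im=0.1648

Need the full column D^4_{m',-2} for m'=−4..4 at α=0.6574, β=1.0595, γ=1.9951.
cos(β/2)=0.862933, sin(β/2)=0.505318
d^4_{-4,-2}: single k=2 term ⇒ +0.557920;  D = +0.526608+0.184277i
d^4_{-3,-2}: k∈[1..2] ⇒ +0.673705 -0.693051 = -0.019346;  D = -0.018359+0.006100i
d^4_{-2,-2}: k∈[0..2] ⇒ +0.307481 -1.265243 +0.542323 = -0.415439;  D = -0.232034+0.344600i
d^4_{-1,-2}: k∈[0..2] ⇒ -0.763909 +1.309743 -0.299412 = +0.246422;  D = -0.015954-0.245905i
d^4_{0,-2}: k∈[0..2] ⇒ +1.000262 -0.914654 +0.117615 = +0.203223;  D = -0.134336-0.152491i
d^4_{1,-2}: k∈[0..2] ⇒ -0.873162 +0.449118 -0.030801 = -0.454845;  D = +0.446556+0.086441i
d^4_{2,-2}: k∈[0..2] ⇒ +0.542323 -0.148772 +0.004251 = +0.397802;  D = -0.355351+0.178807i
d^4_{3,-2}: k∈[0..1] ⇒ -0.237651 +0.027164 = -0.210487;  D = +0.091024-0.189788i
d^4_{4,-2}: single k=0 term ⇒ +0.065602;  D = +0.013688+0.064159i
Y_4^{m'}(θ=2.5046,φ=0.8839) and Σ D·Y over m':
  (+0.5266+0.1843i)·(-0.0511+0.0213i)  (-0.0184+0.0061i)·(+0.1868+0.0996i)  (-0.2320+0.3446i)·(-0.0816-0.4089i)  (-0.0160-0.2459i)·(-0.2186+0.2665i)  (-0.1343-0.1525i)·(-0.1873+0.0000i)  (+0.4466+0.0864i)·(+0.2186+0.2665i)  (-0.3554+0.1788i)·(-0.0816+0.4089i)  (+0.0910-0.1898i)·(-0.1868+0.0996i)  (+0.0137+0.0642i)·(-0.0511-0.0213i)
Y_4^-2(R⁻¹ n̂) = +0.252159+0.164831i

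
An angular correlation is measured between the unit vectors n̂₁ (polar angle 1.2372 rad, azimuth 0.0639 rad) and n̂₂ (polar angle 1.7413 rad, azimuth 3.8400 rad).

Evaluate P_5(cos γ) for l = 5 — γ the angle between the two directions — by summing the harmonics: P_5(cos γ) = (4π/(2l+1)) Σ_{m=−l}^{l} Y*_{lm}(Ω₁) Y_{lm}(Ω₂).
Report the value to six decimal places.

Expand P_5 via completeness: Σ_{m} conj(Y_{5,m}) at Ω₁ times Y_{5,m} at Ω₂ —
  term(m=-5) = +0.150737-0.004666i   from Y*(Ω₁)=+0.331856+0.109789i, Y(Ω₂)=+0.405220-0.148121i
  term(m=-4) = +0.074085+0.051073i   from Y*(Ω₁)=+0.370616+0.096848i, Y(Ω₂)=+0.220828+0.080099i
  term(m=-3) = +0.000819+0.002370i   from Y*(Ω₁)=-0.010035-0.001948i, Y(Ω₂)=-0.122833-0.212347i
  term(m=-2) = -0.025488+0.081880i   from Y*(Ω₁)=-0.333338-0.042834i, Y(Ω₂)=+0.044170-0.251312i
  term(m=-1) = +0.012271-0.009032i   from Y*(Ω₁)=-0.078417-0.005018i, Y(Ω₂)=-0.148507+0.124682i
  term(m=+0) = -0.081424+0.000000i   from Y*(Ω₁)=+0.314740-0.000000i, Y(Ω₂)=-0.258703+0.000000i
  term(m=+1) = +0.012271+0.009032i   from Y*(Ω₁)=+0.078417-0.005018i, Y(Ω₂)=+0.148507+0.124682i
  term(m=+2) = -0.025488-0.081880i   from Y*(Ω₁)=-0.333338+0.042834i, Y(Ω₂)=+0.044170+0.251312i
  term(m=+3) = +0.000819-0.002370i   from Y*(Ω₁)=+0.010035-0.001948i, Y(Ω₂)=+0.122833-0.212347i
  term(m=+4) = +0.074085-0.051073i   from Y*(Ω₁)=+0.370616-0.096848i, Y(Ω₂)=+0.220828-0.080099i
  term(m=+5) = +0.150737+0.004666i   from Y*(Ω₁)=-0.331856+0.109789i, Y(Ω₂)=-0.405220-0.148121i
Σ over m = +0.343423-0.000000i; ×(4π/11) → +0.392326-0.000000i. Real part: 0.392326

0.392326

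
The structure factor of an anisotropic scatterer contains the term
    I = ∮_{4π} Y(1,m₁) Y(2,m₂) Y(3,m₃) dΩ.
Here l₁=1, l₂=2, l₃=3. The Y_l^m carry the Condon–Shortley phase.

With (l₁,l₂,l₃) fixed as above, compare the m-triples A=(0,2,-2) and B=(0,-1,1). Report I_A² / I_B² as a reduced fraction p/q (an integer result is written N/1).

Shared (l₁,l₂,l₃)=(1,2,3): N and (l;000)² cancel in I_A²/I_B².
A: Δ = 0!·2!·4!/7! = 1/105; Racah Σ t=0..0: t=0:+1/24 = 1/24; ⇒ 3j(1 2 3; 0 2 -2)² = 1/21, sgn -1
B: Δ = 0!·2!·4!/7! = 1/105; Racah Σ t=0..0: t=0:+1/6 = 1/6; ⇒ 3j(1 2 3; 0 -1 1)² = 8/105, sgn +1
I_A²/I_B² = (1/21)/(8/105) = 5/8

5/8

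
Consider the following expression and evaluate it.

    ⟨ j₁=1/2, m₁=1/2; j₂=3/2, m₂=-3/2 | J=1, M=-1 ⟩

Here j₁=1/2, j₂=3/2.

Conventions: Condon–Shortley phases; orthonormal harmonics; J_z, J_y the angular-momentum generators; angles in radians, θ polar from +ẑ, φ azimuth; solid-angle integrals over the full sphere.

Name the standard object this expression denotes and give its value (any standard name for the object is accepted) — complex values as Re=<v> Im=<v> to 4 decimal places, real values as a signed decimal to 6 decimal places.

This is a Clebsch–Gordan (vector-coupling) coefficient.
j₁+j₂−J=1  J+j₁−j₂=0  J−j₁+j₂=2  j₁+j₂+J+1=4
(j₁±m₁, j₂±m₂, J±M) = (1,0,0,3,0,2)
P² = 3
sum k=0..0:
  [0] +1/2 = 1/2
S = 1/2
C² = P²·S² = 3/4 ; C = +0.866025

Clebsch–Gordan coefficient, +√(3/4) ≈ +0.866025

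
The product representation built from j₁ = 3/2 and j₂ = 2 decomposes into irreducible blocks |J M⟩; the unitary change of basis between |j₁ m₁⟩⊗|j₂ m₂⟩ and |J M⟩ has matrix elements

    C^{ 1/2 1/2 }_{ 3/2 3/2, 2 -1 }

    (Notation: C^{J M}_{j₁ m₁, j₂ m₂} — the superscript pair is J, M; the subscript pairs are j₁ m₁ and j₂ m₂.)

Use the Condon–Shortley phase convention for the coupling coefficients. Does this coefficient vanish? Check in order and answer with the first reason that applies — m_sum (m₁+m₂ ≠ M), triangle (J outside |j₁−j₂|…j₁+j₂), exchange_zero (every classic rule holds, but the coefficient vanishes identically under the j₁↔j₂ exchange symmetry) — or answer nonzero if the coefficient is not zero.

m-sum: m₁+m₂ = 3/2+(-1) = 1/2, M = 1/2  ✓
triangle: |j₁−j₂| = 1/2 ≤ J = 1/2 ≤ j₁+j₂ = 7/2  ✓
exchange: j₁≠j₂ or m₁≠m₂ — the exchange symmetry imposes no constraint here
value check: CG = +√(1/10) = +0.316228 ≠ 0

nonzero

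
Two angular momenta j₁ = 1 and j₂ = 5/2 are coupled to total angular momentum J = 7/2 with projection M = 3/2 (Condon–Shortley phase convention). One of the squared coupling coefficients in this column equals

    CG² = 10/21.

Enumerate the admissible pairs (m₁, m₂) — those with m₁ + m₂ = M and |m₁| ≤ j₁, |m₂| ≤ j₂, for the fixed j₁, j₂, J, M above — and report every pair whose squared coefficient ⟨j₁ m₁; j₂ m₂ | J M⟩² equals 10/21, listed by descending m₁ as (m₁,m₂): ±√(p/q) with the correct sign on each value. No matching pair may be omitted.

Admissible pairs with m₁+m₂ = M = 3/2: (-1,5/2), (0,3/2), (1,1/2)
  (m₁,m₂)=(1,1/2): CG² = 10/21, CG = +√(10/21)   ← matches the target
  (m₁,m₂)=(0,3/2): CG² = 10/21, CG = +√(10/21)   ← matches the target
  (m₁,m₂)=(-1,5/2): CG² = 1/21, CG = +√(1/21)
Pairs with CG² = 10/21: (1,1/2): +√(10/21); (0,3/2): +√(10/21)

(1,1/2): +√(10/21); (0,3/2): +√(10/21)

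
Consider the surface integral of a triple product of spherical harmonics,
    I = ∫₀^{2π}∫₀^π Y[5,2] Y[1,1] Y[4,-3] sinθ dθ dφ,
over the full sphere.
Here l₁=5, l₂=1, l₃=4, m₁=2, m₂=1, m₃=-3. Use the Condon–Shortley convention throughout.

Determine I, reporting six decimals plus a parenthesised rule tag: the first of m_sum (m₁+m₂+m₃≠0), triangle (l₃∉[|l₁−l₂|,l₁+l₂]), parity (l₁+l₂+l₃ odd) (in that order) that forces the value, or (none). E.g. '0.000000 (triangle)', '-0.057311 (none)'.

0.085055 (none)

m-sum 0 ✓  L=10 even ✓  4≤4≤6 ✓
Π(2lᵢ+1) = 11×3×9 = 297
triangle coeff Δ(5,1,4) = 1/495
Σ_t [1,1]: t=1:−1/576 = -1/576
(3j)²=5/99 [(5 1 4; 0 0 0)], sign=-1
Σ_t [2,2]: t=2:+1/10080 = 1/10080
(3j)²=1/165 [(5 1 4; 2 1 -3)], sign=-1
⇒ 4πI² = 1/11
I = (+1)√(1/11/(4π)) = 0.08505478
No selection rule forces the value: the integral is nonzero (none).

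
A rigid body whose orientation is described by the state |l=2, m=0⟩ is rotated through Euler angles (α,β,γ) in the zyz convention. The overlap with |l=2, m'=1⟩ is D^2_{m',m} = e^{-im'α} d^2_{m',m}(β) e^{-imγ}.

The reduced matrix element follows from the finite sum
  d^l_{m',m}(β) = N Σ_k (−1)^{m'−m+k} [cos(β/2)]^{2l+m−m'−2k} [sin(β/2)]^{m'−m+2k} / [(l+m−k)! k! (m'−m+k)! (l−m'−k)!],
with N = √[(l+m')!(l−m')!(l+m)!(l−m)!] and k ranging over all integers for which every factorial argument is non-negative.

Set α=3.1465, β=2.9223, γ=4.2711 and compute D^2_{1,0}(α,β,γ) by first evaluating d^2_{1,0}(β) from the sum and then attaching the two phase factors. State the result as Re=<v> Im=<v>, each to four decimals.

D^2_{1,0}(3.1465,2.9223,4.2711) = e^{-i·1·3.1465}·d^2_{1,0}(2.9223)·e^{-i·0·4.2711}. Compute d first:
With c≡cos(β/2)=0.109427 and s≡sin(β/2)=0.993995, N=[6·1·2·2]^{1/2}=4.898979
The bounds max(0,m−m')=0 and min(l+m,l−m')=1 give 2 terms
  k=0: (−1)^1·4.8990/(2)·0.1094^3·0.9940^1 = -0.003190
  k=1: (−1)^2·4.8990/(2)·0.1094^1·0.9940^3 = +0.263240
d^2_{1,0}(2.9223) = -0.003190 +0.263240 = +0.260050
Phases: e^{-i·(1)·3.1465}=-0.999988+0.004907i, e^{-i·(0)·4.2711}=+1.000000+0.000000i ⇒ D=-0.260046+0.001276i

Re=-0.2600 Im=0.0013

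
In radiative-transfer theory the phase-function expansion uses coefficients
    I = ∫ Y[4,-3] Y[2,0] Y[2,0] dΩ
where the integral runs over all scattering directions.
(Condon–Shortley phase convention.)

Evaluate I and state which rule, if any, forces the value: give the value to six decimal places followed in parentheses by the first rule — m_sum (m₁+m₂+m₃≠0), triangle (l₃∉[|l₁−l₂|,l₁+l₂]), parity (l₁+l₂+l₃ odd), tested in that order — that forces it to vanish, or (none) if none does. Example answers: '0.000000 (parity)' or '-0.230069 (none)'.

m-sum = -3 + 0 + 0 = -3 ≠ 0 ⇒ I = 0

0.000000 (m_sum)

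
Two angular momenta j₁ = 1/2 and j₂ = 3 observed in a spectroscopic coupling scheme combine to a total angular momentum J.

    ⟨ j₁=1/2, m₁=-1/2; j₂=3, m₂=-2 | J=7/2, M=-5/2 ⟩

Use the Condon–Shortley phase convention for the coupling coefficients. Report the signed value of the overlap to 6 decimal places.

triangle: 0!×1!×6!/8! = 720/40320
(j±m)!: 0!×1!×1!×5!×1!×6! = 86400
prefactor² = (2J+1)×Δ×N² = 86400/7
  k=0: +1/(0!×0!×1!×1!×0!×5!) = 1/120
Σ = 1/120  ⇒  CG² = 86400/7×(1/120)² = 6/7
CG = +√(6/7) = +0.925820

+√(6/7) = +0.925820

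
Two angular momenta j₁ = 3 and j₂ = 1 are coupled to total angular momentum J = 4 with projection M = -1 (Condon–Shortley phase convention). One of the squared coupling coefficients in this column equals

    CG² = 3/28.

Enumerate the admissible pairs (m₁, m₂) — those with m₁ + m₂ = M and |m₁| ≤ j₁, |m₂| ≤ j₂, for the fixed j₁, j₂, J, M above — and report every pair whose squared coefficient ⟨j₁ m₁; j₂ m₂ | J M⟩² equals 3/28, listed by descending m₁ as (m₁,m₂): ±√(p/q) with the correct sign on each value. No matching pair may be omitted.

Admissible pairs with m₁+m₂ = M = -1: (-2,1), (-1,0), (0,-1)
  (m₁,m₂)=(0,-1): CG² = 5/14, CG = +√(5/14)
  (m₁,m₂)=(-1,0): CG² = 15/28, CG = +√(15/28)
  (m₁,m₂)=(-2,1): CG² = 3/28, CG = +√(3/28)   ← matches the target
Pairs with CG² = 3/28: (-2,1): +√(3/28)

(-2,1): +√(3/28)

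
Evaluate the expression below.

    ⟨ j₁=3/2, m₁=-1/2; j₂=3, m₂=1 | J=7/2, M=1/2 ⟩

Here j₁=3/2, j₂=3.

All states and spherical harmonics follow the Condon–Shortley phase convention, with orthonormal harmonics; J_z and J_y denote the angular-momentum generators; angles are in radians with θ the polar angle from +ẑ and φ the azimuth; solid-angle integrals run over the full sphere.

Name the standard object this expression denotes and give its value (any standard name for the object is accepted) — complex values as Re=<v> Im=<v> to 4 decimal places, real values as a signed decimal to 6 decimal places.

Clebsch–Gordan coefficient, −√(2/7) ≈ -0.534522

This is a Clebsch–Gordan (vector-coupling) coefficient.
triangle: 1!*2!*5!/9! = 240/362880
(j±m)!: 1!*2!*4!*2!*4!*3! = 13824
prefactor² = (2J+1)*Δ*N² = 512/7
  k=0: +1/(0!*1!*2!*4!*0!*1!) = 1/48
  k=1: −1/(1!*0!*1!*3!*1!*2!) = -1/12
Σ = -1/16  ⇒  CG² = 512/7*(-1/16)² = 2/7
CG = −√(2/7) = -0.534522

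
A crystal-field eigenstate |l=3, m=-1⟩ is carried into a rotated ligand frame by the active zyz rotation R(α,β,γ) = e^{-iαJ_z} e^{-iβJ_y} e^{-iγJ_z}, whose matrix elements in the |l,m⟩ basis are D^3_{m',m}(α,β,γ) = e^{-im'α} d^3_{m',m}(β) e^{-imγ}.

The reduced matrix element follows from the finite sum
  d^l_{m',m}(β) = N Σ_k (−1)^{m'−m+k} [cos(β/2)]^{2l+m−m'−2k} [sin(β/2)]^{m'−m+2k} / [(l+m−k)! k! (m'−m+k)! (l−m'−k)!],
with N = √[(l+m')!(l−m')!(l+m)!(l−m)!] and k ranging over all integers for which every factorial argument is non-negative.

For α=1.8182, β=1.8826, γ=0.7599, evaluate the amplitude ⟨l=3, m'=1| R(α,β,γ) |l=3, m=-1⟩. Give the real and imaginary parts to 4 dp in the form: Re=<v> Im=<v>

Re=-0.2127 Im=0.3781

Split into d^3_{1,-1}(β=1.8826) × two z-phases.
With c≡cos(β/2)=0.588738 and s≡sin(β/2)=0.808324, N=[24·2·2·24]^{1/2}=48.000000
k∈{0,1,2} keeps every argument non-negative
  k=0: (−1)^2·48.0000/(8)·0.5887^4·0.8083^2 = +0.470988
  k=1: (−1)^3·48.0000/(6)·0.5887^2·0.8083^4 = -1.183793
  k=2: (−1)^4·48.0000/(48)·0.5887^0·0.8083^6 = +0.278942
d^3_{1,-1}(1.8826) = +0.470988 -1.183793 +0.278942 = -0.433864
Attach z-rotation phases: D = e^{-i(1)(1.8182)}·(-0.433864)·e^{-i(-1)(0.7599)} = -0.212747+0.378122i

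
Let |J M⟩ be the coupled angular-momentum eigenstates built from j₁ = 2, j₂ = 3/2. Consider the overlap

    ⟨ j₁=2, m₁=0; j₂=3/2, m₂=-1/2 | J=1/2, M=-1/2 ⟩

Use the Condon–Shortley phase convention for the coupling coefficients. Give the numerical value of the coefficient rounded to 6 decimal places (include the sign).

√[2·3!1!0!/5! · 2!2!1!2!0!1!] = √(4/5)
  +(−1)^1/∏(1,2,1,0,0,0)! = -1/2  (running -1/2)
⟨..|..⟩ = √(4/5)·(-1/2) = -0.447214

-0.447214  (= −√(1/5))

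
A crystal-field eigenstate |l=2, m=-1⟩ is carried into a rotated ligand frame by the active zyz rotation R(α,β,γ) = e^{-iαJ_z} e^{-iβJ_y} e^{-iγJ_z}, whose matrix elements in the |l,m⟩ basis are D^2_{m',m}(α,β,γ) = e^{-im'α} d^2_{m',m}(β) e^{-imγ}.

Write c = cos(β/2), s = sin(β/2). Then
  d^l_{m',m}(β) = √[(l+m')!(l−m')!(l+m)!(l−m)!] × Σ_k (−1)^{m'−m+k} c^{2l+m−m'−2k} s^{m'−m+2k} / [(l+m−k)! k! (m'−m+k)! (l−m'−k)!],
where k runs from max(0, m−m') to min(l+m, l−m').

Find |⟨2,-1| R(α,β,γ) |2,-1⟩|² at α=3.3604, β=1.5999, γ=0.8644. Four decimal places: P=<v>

P=0.2639

Split into d^2_{-1,-1}(β=1.5999) × two z-phases.
Half-angle: c=0.696743, s=0.717321. N=√(1·6·1·6)=6.000000
Admissible k: 0..1 (factorial args all ≥0)
  k=0: (−1)^0·6.0000/(6)·0.6967^4·0.7173^0 = +0.235662
  k=1: (−1)^1·6.0000/(2)·0.6967^2·0.7173^2 = -0.749365
d^2_{-1,-1}(1.5999) = +0.235662 -0.749365 = -0.513703
|D^2_{-1,-1}|² = |d^2_{-1,-1}(β)|² = (-0.513703)² = 0.263891 (the z-rotation phases have unit modulus)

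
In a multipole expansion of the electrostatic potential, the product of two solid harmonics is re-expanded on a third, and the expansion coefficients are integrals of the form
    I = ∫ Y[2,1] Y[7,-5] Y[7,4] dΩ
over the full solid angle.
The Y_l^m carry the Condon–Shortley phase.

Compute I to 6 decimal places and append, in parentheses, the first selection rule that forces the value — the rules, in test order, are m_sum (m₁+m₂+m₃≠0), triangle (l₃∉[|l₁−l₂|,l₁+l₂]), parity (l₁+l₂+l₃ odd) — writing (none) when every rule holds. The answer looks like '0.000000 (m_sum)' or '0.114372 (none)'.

-0.188767 (none)

Rules hold: Σm=0, L=16 even, 5≤7≤9.
N = 5·15·15 = 1125
Δ = 2!·2!·12!/17! = 1/185640
Racah Σ t=0..2: t=0:+1/2419200 t=1:−1/518400 t=2:+1/2419200 = -1/907200
⇒ 3j(2 7 7; 0 0 0)² = 56/3315, sgn +1
Racah Σ t=0..1: t=0:+1/14515200 t=1:−1/79833600 = 1/17740800
⇒ 3j(2 7 7; 1 -5 4)² = 729/30940, sgn -1
4πI² = N·(3j₀)²·(3jₘ)² = 21870/48841
I = -1·√(0.44778/4π) = -0.18876748
No selection rule forces the value: the integral is nonzero (none).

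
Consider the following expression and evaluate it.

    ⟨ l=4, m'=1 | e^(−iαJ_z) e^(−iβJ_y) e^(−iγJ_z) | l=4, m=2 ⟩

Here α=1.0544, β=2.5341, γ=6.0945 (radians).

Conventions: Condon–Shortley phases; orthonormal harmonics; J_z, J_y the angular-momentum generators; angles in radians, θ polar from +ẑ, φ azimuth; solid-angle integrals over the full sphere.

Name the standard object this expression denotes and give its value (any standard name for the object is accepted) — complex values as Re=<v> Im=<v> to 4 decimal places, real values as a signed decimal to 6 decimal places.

This is a Wigner D-matrix element — the rotation-matrix element ⟨l m'| R(α,β,γ) |l m⟩ in the angular-momentum basis.
D^4_{1,2}(1.0544,2.5341,6.0945) = e^{-i·1·1.0544}·d^4_{1,2}(2.5341)·e^{-i·2·6.0945}. Compute d first:
c=cos(2.534100/2)=0.299097, s=sin(2.534100/2)=0.954223; N=√[120·6·720·2]=1018.233765
Admissible k: 1..3 (factorial args all ≥0)
  k=1: (−1)^0·1018.2338/(240)·0.2991^7·0.9542^1 = +0.000867
  k=2: (−1)^1·1018.2338/(48)·0.2991^5·0.9542^3 = -0.044118
  k=3: (−1)^2·1018.2338/(72)·0.2991^3·0.9542^5 = +0.299365
d^4_{1,2}(2.5341) = +0.000867 -0.044118 +0.299365 = +0.256113
Phases: e^{-i·(1)·1.0544}=+0.493750-0.869604i, e^{-i·(2)·6.0945}=+0.929637+0.368477i ⇒ D=+0.199624-0.160450i

Wigner D-matrix element, Re=0.1996 Im=-0.1605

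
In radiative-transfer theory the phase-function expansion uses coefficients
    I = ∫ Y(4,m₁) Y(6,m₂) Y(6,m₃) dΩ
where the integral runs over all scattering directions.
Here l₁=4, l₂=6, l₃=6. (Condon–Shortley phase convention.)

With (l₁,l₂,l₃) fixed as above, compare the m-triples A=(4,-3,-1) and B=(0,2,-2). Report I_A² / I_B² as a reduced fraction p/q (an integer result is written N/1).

l's match ⇒ only the (l;m) 3-j factors differ between A and B.
A: triangle coeff Δ(4,6,6) = 1/15315300; Σ_t [0,0]: t=0:+1/414720 = 1/414720; (3j)²=49/2431 [(4 6 6; 4 -3 -1)], sign=-1
B: triangle coeff Δ(4,6,6) = 1/15315300; Σ_t [0,4]: t=0:+1/23224320 t=1:−1/181440 t=2:+1/23040 t=3:−1/25920 t=4:+1/331776 = 11/4644864; (3j)²=11/55692 [(4 6 6; 0 2 -2)], sign=+1
I_A²/I_B² = (49/2431)/(11/55692) = 12348/121

12348/121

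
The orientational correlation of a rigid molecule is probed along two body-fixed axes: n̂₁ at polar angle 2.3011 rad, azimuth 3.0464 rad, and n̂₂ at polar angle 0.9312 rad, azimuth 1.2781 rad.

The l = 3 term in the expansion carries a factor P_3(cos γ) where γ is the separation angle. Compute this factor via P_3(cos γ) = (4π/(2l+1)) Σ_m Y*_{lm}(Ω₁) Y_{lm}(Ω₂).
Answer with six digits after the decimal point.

Addition theorem: P_3(cos γ) = (4π/7) Σ_m Y*_{lm}(Ω₁) Y_{lm}(Ω₂), m = −3…3:
  term(m=-3) = +0.020759-0.030837i   from Y*(Ω₁)=-0.165513+0.048595i, Y(Ω₂)=-0.165828+0.137621i
  term(m=-2) = +0.137136+0.057175i   from Y*(Ω₁)=-0.371530+0.071601i, Y(Ω₂)=-0.327297-0.216966i
  term(m=-1) = -0.011725+0.058591i   from Y*(Ω₁)=-0.293616+0.028035i, Y(Ω₂)=+0.058453-0.193969i
  term(m=+0) = -0.052367+0.000000i   from Y*(Ω₁)=+0.192911-0.000000i, Y(Ω₂)=-0.271456+0.000000i
  term(m=+1) = -0.011725-0.058591i   from Y*(Ω₁)=+0.293616+0.028035i, Y(Ω₂)=-0.058453-0.193969i
  term(m=+2) = +0.137136-0.057175i   from Y*(Ω₁)=-0.371530-0.071601i, Y(Ω₂)=-0.327297+0.216966i
  term(m=+3) = +0.020759+0.030837i   from Y*(Ω₁)=+0.165513+0.048595i, Y(Ω₂)=+0.165828+0.137621i
Accumulated sum +0.239973+0.000000i; after 4π/(2l+1) scaling, +0.430799+0.000000i ⇒ P_3 = 0.430799

0.430799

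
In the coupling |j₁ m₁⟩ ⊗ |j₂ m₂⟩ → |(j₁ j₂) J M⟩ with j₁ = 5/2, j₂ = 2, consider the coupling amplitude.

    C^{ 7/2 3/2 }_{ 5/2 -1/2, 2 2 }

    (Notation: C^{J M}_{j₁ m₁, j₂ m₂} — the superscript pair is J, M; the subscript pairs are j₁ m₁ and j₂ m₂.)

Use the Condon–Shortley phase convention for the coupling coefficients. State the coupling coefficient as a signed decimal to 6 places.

triangle: 1!×4!×3!/9! = 144/362880
(j±m)!: 2!×3!×4!×0!×5!×2! = 69120
prefactor² = (2J+1)×Δ×N² = 1536/7
  k=1: −1/(1!×0!×2!×3!×2!×0!) = -1/24
Σ = -1/24  ⇒  CG² = 1536/7×(-1/24)² = 8/21
CG = −√(8/21) = -0.617213

-0.617213  (= −√(8/21))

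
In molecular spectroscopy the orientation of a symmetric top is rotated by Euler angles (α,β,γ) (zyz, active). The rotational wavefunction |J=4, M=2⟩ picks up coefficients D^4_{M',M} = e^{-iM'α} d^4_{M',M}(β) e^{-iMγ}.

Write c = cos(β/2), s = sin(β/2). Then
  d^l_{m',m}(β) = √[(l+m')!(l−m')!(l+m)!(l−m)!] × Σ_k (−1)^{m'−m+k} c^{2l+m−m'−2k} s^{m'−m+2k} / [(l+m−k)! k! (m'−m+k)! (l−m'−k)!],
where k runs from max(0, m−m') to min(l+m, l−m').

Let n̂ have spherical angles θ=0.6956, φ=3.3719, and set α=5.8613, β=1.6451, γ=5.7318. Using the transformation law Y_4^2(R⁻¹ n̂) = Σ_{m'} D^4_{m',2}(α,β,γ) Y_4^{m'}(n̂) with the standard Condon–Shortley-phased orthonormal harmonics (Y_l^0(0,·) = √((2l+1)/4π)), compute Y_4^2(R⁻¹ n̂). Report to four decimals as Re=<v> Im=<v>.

Re=-0.1381 Im=0.2448

Need the full column D^4_{m',2} for m'=−4..4 at α=5.8613, β=1.6451, γ=5.7318.
cos(β/2)=0.680355, sin(β/2)=0.732883
d^4_{-4,2}: single k=6 term ⇒ +0.379540;  D = +0.316475-0.209509i
d^4_{-3,2}: k∈[5..6] ⇒ +0.747420 -0.289096 = +0.458324;  D = +0.452257-0.074325i
d^4_{-2,2}: k∈[4..6] ⇒ +0.927196 -0.860717 +0.083230 = +0.149709;  D = +0.144715+0.038342i
d^4_{-1,2}: k∈[3..5] ⇒ +0.811513 -1.412491 +0.327804 = -0.273174;  D = -0.212260-0.171958i
d^4_{0,2}: k∈[2..4] ⇒ +0.505362 -1.563760 +0.680456 = -0.377942;  D = -0.170499-0.337298i
d^4_{1,2}: k∈[1..3] ⇒ +0.209806 -1.217270 +0.941661 = -0.065803;  D = -0.003035-0.065733i
d^4_{2,2}: k∈[0..2] ⇒ +0.045907 -0.639238 +0.927196 = +0.333865;  D = -0.122517+0.310573i
d^4_{3,2}: k∈[0..1] ⇒ -0.185032 +0.644119 = +0.459087;  D = -0.328570+0.320629i
d^4_{4,2}: single k=0 term ⇒ +0.281877;  D = -0.264664+0.096994i
Y_4^{m'}(θ=0.6956,φ=3.3719) and Σ D·Y over m':
  (+0.3165-0.2095i)·(+0.0451-0.0594i)  (+0.4523-0.0743i)·(-0.1949+0.1612i)  (+0.1447+0.0383i)·(+0.3846-0.1908i)  (-0.2123-0.1720i)·(-0.2550+0.0598i)  (-0.1705-0.3373i)·(-0.2670+0.0000i)  (-0.0030-0.0657i)·(+0.2550+0.0598i)  (-0.1225+0.3106i)·(+0.3846+0.1908i)  (-0.3286+0.3206i)·(+0.1949+0.1612i)  (-0.2647+0.0970i)·(+0.0451+0.0594i)
Y_4^2(R⁻¹ n̂) = -0.138080+0.244758i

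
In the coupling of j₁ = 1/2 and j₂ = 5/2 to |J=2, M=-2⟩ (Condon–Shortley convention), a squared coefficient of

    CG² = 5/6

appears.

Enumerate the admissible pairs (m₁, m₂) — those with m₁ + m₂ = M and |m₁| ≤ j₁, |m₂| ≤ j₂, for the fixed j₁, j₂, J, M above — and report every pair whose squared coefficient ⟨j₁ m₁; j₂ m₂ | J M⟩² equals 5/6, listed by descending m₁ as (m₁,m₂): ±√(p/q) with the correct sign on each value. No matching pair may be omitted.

Admissible pairs with m₁+m₂ = M = -2: (-1/2,-3/2), (1/2,-5/2)
  (m₁,m₂)=(1/2,-5/2): CG² = 5/6, CG = +√(5/6)   ← matches the target
  (m₁,m₂)=(-1/2,-3/2): CG² = 1/6, CG = −√(1/6)
Pairs with CG² = 5/6: (1/2,-5/2): +√(5/6)

(1/2,-5/2): +√(5/6)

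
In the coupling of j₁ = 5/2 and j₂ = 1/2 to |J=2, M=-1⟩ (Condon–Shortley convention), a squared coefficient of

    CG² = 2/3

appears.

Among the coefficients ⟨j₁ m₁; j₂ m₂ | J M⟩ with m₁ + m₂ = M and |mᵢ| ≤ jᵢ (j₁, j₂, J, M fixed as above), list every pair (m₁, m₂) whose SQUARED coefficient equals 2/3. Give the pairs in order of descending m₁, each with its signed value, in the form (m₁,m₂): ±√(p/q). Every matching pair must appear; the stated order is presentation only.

Admissible pairs with m₁+m₂ = M = -1: (-3/2,1/2), (-1/2,-1/2)
  (m₁,m₂)=(-1/2,-1/2): CG² = 1/3, CG = +√(1/3)
  (m₁,m₂)=(-3/2,1/2): CG² = 2/3, CG = −√(2/3)   ← matches the target
Pairs with CG² = 2/3: (-3/2,1/2): −√(2/3)

(-3/2,1/2): −√(2/3)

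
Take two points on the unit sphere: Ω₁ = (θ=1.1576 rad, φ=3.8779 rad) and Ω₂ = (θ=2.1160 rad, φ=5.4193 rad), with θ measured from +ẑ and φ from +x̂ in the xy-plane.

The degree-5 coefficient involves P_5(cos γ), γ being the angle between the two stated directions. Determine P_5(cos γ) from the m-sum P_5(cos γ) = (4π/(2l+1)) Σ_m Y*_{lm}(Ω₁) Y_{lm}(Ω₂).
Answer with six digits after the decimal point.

-0.293404

Summing Y*_{l m}(θ₁,φ₁)·Y_{l m}(θ₂,φ₂) over m ∈ [−5, 5]; prefactor 4π/(2·5+1) = 1.142397:
  m=-5: (+0.256507+0.153738i) × (-0.081216-0.195927i) = +0.009289-0.062743i  (running Σ = +0.009289-0.062743i)
  m=-4: (-0.406653+0.080894i) × (+0.386912+0.125625i) = -0.167501-0.019787i  (running Σ = -0.158212-0.082530i)
  m=-3: (+0.071410-0.096288i) × (-0.261869+0.160530i) = -0.003243+0.036678i  (running Σ = -0.161455-0.045851i)
  m=-2: (-0.028888-0.293282i) × (-0.019405+0.122601i) = +0.036517+0.002149i  (running Σ = -0.124938-0.043702i)
  m=-1: (+0.154605+0.140125i) × (-0.221659-0.259502i) = +0.002093-0.071181i  (running Σ = -0.122845-0.114883i)
  m=0: (+0.251303-0.000000i) × (-0.044334+0.000000i) = -0.011141+0.000000i  (running Σ = -0.133986-0.114883i)
  m=1: (-0.154605+0.140125i) × (+0.221659-0.259502i) = +0.002093+0.071181i  (running Σ = -0.131893-0.043702i)
  m=2: (-0.028888+0.293282i) × (-0.019405-0.122601i) = +0.036517-0.002149i  (running Σ = -0.095376-0.045851i)
  m=3: (-0.071410-0.096288i) × (+0.261869+0.160530i) = -0.003243-0.036678i  (running Σ = -0.098619-0.082530i)
  m=4: (-0.406653-0.080894i) × (+0.386912-0.125625i) = -0.167501+0.019787i  (running Σ = -0.266120-0.062743i)
  m=5: (-0.256507+0.153738i) × (+0.081216-0.195927i) = +0.009289+0.062743i  (running Σ = -0.256831+0.000000i)
Σ over m = -0.256831+0.000000i; ×(4π/11) → -0.293404+0.000000i. Real part: -0.293404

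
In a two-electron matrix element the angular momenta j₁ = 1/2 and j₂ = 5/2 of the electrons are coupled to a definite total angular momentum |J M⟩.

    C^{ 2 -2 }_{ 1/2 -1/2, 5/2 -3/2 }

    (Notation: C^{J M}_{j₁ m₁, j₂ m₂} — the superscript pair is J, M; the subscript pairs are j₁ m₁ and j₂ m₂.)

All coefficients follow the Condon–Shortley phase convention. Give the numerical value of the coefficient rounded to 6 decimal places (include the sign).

−√(1/6) = -0.408248

triangle: 1!·0!·4!/6! = 24/720
(j±m)!: 0!·1!·1!·4!·0!·4! = 576
prefactor² = (2J+1)·Δ·N² = 96
  k=1: −1/(1!·0!·0!·0!·0!·4!) = -1/24
Σ = -1/24  ⇒  CG² = 96·(-1/24)² = 1/6
CG = −√(1/6) = -0.408248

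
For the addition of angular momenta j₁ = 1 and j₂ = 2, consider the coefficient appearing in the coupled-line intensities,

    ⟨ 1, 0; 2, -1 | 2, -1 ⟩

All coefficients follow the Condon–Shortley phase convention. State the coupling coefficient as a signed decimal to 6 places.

+√(1/6) = +0.408248

triangle: 1!×1!×3!/6! = 6/720
(j±m)!: 1!×1!×1!×3!×1!×3! = 36
prefactor² = (2J+1)×Δ×N² = 3/2
  k=0: +1/(0!×1!×1!×1!×0!×2!) = 1/2
  k=1: −1/(1!×0!×0!×0!×1!×3!) = -1/6
Σ = 1/3  ⇒  CG² = 3/2×(1/3)² = 1/6
CG = +√(1/6) = +0.408248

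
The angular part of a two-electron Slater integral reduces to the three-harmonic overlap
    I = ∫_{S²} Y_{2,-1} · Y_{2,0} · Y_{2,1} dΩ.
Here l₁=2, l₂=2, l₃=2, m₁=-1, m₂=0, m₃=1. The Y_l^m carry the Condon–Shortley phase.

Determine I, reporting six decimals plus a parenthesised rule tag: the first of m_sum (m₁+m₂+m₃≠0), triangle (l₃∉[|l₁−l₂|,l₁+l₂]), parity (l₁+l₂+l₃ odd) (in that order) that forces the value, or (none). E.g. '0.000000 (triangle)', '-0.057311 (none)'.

Checks pass: Σm=0; 6 even; l₃=2∈[0,4].
(2·2+1)(2·2+1)(2·2+1) = 125
Δ: 2! 2! 2! / 7! → 1/630
sum: t=0:+1/8 t=1:−1/1 t=2:+1/8 = -3/4
3j²(2 2 2; 0 0 0) = Δ·Π!·Σ² = 2/35  (sign -1)
sum: t=1:−1/2 t=2:+1/4 = -1/4
3j²(2 2 2; -1 0 1) = Δ·Π!·Σ² = 1/70  (sign +1)
combine: 4πI² = 125·2/35·1/70 = 5/49
take √, sign -1: I = -0.09011188
No selection rule forces the value: the integral is nonzero (none).

-0.090112 (none)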